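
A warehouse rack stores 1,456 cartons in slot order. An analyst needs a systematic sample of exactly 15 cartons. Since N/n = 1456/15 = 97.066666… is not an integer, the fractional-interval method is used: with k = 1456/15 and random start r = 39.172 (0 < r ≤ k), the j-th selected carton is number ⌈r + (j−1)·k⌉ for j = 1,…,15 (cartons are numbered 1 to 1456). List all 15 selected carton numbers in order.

40, 137, 234, 331, 428, 525, 622, 719, 816, 913, 1010, 1107, 1204, 1302, 1399

j=1: r + 0k = 39.172 → ⌈·⌉ = 40
j=2: r + 1k = 136.238666… → ⌈·⌉ = 137
j=3: r + 2k = 233.305333… → ⌈·⌉ = 234
j=4: r + 3k = 330.372 → ⌈·⌉ = 331
j=5: r + 4k = 427.438666… → ⌈·⌉ = 428
j=6: r + 5k = 524.505333… → ⌈·⌉ = 525
j=7: r + 6k = 621.572 → ⌈·⌉ = 622
j=8: r + 7k = 718.638666… → ⌈·⌉ = 719
j=9: r + 8k = 815.705333… → ⌈·⌉ = 816
j=10: r + 9k = 912.772 → ⌈·⌉ = 913
j=11: r + 10k = 1009.838666… → ⌈·⌉ = 1010
j=12: r + 11k = 1106.905333… → ⌈·⌉ = 1107
j=13: r + 12k = 1203.972 → ⌈·⌉ = 1204
j=14: r + 13k = 1301.038666… → ⌈·⌉ = 1302
j=15: r + 14k = 1398.105333… → ⌈·⌉ = 1399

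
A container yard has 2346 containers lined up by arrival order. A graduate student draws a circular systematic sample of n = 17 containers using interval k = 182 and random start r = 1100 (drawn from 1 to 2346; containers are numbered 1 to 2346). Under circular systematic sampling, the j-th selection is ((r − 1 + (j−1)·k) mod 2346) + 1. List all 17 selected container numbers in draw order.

Selection 1: 1100
Selection 2: 1100 + 182 = 1282
Selection 3: 1282 + 182 = 1464
Selection 4: 1464 + 182 = 1646
Selection 5: 1646 + 182 = 1828
Selection 6: 1828 + 182 = 2010
Selection 7: 2010 + 182 = 2192
Selection 8: 2192 + 182 = 2374 → 2374 − 2346 = 28
Selection 9: 28 + 182 = 210
Selection 10: 210 + 182 = 392
Selection 11: 392 + 182 = 574
Selection 12: 574 + 182 = 756
Selection 13: 756 + 182 = 938
Selection 14: 938 + 182 = 1120
Selection 15: 1120 + 182 = 1302
Selection 16: 1302 + 182 = 1484
Selection 17: 1484 + 182 = 1666

1100, 1282, 1464, 1646, 1828, 2010, 2192, 28, 210, 392, 574, 756, 938, 1120, 1302, 1484, 1666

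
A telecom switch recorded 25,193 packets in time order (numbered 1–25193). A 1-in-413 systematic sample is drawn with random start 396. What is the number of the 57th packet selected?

23524

k = 413
57th selection = r + (57−1)·k = 396 + 56×413 = 396 + 23128 = 23524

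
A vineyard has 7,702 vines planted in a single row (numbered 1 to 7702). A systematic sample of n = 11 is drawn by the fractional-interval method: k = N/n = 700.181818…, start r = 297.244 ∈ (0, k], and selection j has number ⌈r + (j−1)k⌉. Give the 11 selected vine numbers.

j=1: r + 0k = 297.244 → ⌈·⌉ = 298
j=2: r + 1k = 997.425818… → ⌈·⌉ = 998
j=3: r + 2k = 1697.607636… → ⌈·⌉ = 1698
j=4: r + 3k = 2397.789454… → ⌈·⌉ = 2398
j=5: r + 4k = 3097.971272… → ⌈·⌉ = 3098
j=6: r + 5k = 3798.153090… → ⌈·⌉ = 3799
j=7: r + 6k = 4498.334909… → ⌈·⌉ = 4499
j=8: r + 7k = 5198.516727… → ⌈·⌉ = 5199
j=9: r + 8k = 5898.698545… → ⌈·⌉ = 5899
j=10: r + 9k = 6598.880363… → ⌈·⌉ = 6599
j=11: r + 10k = 7299.062181… → ⌈·⌉ = 7300

298, 998, 1698, 2398, 3098, 3799, 4499, 5199, 5899, 6599, 7300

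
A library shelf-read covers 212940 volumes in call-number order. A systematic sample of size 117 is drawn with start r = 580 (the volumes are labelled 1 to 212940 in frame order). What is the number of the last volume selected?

k = 212940/117 = 1820
117th selection = r + (117−1)·k = 580 + 116×1820 = 580 + 211120 = 211700

211700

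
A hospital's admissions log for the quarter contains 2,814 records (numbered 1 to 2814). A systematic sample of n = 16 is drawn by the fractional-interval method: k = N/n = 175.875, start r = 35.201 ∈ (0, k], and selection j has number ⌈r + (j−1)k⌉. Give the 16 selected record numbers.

j=1: r + 0k = 35.201 → ⌈·⌉ = 36
j=2: r + 1k = 211.076 → ⌈·⌉ = 212
j=3: r + 2k = 386.951 → ⌈·⌉ = 387
j=4: r + 3k = 562.826 → ⌈·⌉ = 563
j=5: r + 4k = 738.701 → ⌈·⌉ = 739
j=6: r + 5k = 914.576 → ⌈·⌉ = 915
j=7: r + 6k = 1090.451 → ⌈·⌉ = 1091
j=8: r + 7k = 1266.326 → ⌈·⌉ = 1267
j=9: r + 8k = 1442.201 → ⌈·⌉ = 1443
j=10: r + 9k = 1618.076 → ⌈·⌉ = 1619
j=11: r + 10k = 1793.951 → ⌈·⌉ = 1794
j=12: r + 11k = 1969.826 → ⌈·⌉ = 1970
j=13: r + 12k = 2145.701 → ⌈·⌉ = 2146
j=14: r + 13k = 2321.576 → ⌈·⌉ = 2322
j=15: r + 14k = 2497.451 → ⌈·⌉ = 2498
j=16: r + 15k = 2673.326 → ⌈·⌉ = 2674

36, 212, 387, 563, 739, 915, 1091, 1267, 1443, 1619, 1794, 1970, 2146, 2322, 2498, 2674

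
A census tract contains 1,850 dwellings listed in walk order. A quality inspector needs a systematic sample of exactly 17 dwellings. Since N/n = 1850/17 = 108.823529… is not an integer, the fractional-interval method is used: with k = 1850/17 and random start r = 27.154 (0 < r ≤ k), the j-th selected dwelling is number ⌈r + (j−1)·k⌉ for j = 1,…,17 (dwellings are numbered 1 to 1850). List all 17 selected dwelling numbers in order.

28, 136, 245, 354, 463, 572, 681, 789, 898, 1007, 1116, 1225, 1334, 1442, 1551, 1660, 1769

j=1: r + 0k = 27.154 → ⌈·⌉ = 28
j=2: r + 1k = 135.977529… → ⌈·⌉ = 136
j=3: r + 2k = 244.801058… → ⌈·⌉ = 245
j=4: r + 3k = 353.624588… → ⌈·⌉ = 354
j=5: r + 4k = 462.448117… → ⌈·⌉ = 463
j=6: r + 5k = 571.271647… → ⌈·⌉ = 572
j=7: r + 6k = 680.095176… → ⌈·⌉ = 681
j=8: r + 7k = 788.918705… → ⌈·⌉ = 789
j=9: r + 8k = 897.742235… → ⌈·⌉ = 898
j=10: r + 9k = 1006.565764… → ⌈·⌉ = 1007
j=11: r + 10k = 1115.389294… → ⌈·⌉ = 1116
j=12: r + 11k = 1224.212823… → ⌈·⌉ = 1225
j=13: r + 12k = 1333.036352… → ⌈·⌉ = 1334
j=14: r + 13k = 1441.859882… → ⌈·⌉ = 1442
j=15: r + 14k = 1550.683411… → ⌈·⌉ = 1551
j=16: r + 15k = 1659.506941… → ⌈·⌉ = 1660
j=17: r + 16k = 1768.330470… → ⌈·⌉ = 1769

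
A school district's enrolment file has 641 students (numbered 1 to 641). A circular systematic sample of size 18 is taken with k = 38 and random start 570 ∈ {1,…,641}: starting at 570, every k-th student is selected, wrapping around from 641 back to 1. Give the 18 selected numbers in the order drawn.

Selection 1: 570
Selection 2: 570 + 38 = 608
Selection 3: 608 + 38 = 646 → 646 − 641 = 5
Selection 4: 5 + 38 = 43
Selection 5: 43 + 38 = 81
Selection 6: 81 + 38 = 119
Selection 7: 119 + 38 = 157
Selection 8: 157 + 38 = 195
Selection 9: 195 + 38 = 233
Selection 10: 233 + 38 = 271
Selection 11: 271 + 38 = 309
Selection 12: 309 + 38 = 347
Selection 13: 347 + 38 = 385
Selection 14: 385 + 38 = 423
Selection 15: 423 + 38 = 461
Selection 16: 461 + 38 = 499
Selection 17: 499 + 38 = 537
Selection 18: 537 + 38 = 575

570, 608, 5, 43, 81, 119, 157, 195, 233, 271, 309, 347, 385, 423, 461, 499, 537, 575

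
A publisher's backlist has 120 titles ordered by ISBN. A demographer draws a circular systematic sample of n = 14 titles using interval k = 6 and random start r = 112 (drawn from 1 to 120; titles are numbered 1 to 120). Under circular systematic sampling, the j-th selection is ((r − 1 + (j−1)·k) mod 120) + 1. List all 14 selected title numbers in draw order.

Selection 1: 112
Selection 2: 112 + 6 = 118
Selection 3: 118 + 6 = 124 → 124 − 120 = 4
Selection 4: 4 + 6 = 10
Selection 5: 10 + 6 = 16
Selection 6: 16 + 6 = 22
Selection 7: 22 + 6 = 28
Selection 8: 28 + 6 = 34
Selection 9: 34 + 6 = 40
Selection 10: 40 + 6 = 46
Selection 11: 46 + 6 = 52
Selection 12: 52 + 6 = 58
Selection 13: 58 + 6 = 64
Selection 14: 64 + 6 = 70

112, 118, 4, 10, 16, 22, 28, 34, 40, 46, 52, 58, 64, 70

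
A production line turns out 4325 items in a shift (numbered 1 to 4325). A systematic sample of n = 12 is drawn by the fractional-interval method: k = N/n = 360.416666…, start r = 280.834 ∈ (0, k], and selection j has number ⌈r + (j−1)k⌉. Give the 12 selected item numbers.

281, 642, 1002, 1363, 1723, 2083, 2444, 2804, 3165, 3525, 3886, 4246

j=1: r + 0k = 280.834 → ⌈·⌉ = 281
j=2: r + 1k = 641.250666… → ⌈·⌉ = 642
j=3: r + 2k = 1001.667333… → ⌈·⌉ = 1002
j=4: r + 3k = 1362.084 → ⌈·⌉ = 1363
j=5: r + 4k = 1722.500666… → ⌈·⌉ = 1723
j=6: r + 5k = 2082.917333… → ⌈·⌉ = 2083
j=7: r + 6k = 2443.334 → ⌈·⌉ = 2444
j=8: r + 7k = 2803.750666… → ⌈·⌉ = 2804
j=9: r + 8k = 3164.167333… → ⌈·⌉ = 3165
j=10: r + 9k = 3524.584 → ⌈·⌉ = 3525
j=11: r + 10k = 3885.000666… → ⌈·⌉ = 3886
j=12: r + 11k = 4245.417333… → ⌈·⌉ = 4246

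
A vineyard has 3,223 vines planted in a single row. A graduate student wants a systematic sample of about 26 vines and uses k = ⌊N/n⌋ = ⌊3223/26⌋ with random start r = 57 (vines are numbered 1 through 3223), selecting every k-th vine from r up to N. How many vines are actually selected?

26

k = ⌊3223/26⌋ = 123
Achieved size = ⌊(3223 − 57)/123⌋ + 1 = ⌊3166/123⌋ + 1 = 25 + 1 = 26
(last selection: 57 + 25×123 = 3132 ≤ 3223; next would be 3255 > 3223)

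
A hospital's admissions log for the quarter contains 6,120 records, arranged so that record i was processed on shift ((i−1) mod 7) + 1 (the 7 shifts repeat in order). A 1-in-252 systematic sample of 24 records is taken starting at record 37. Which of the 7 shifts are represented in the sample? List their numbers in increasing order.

Consecutive selections differ by k = 252, so their shift numbers differ by 252 mod 7 = 0.
gcd(252, 7) = 7, so the sample visits 7/7 = 1 distinct residues mod 7.
Start 37 is shift 2; the shifts hit are 2.

2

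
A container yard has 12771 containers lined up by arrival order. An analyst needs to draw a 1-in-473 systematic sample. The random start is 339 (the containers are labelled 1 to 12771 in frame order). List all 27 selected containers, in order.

container 1: 339
container 2: 339 + 473 = 812
container 3: 812 + 473 = 1285
container 4: 1285 + 473 = 1758
container 5: 1758 + 473 = 2231
container 6: 2231 + 473 = 2704
container 7: 2704 + 473 = 3177
container 8: 3177 + 473 = 3650
container 9: 3650 + 473 = 4123
container 10: 4123 + 473 = 4596
container 11: 4596 + 473 = 5069
container 12: 5069 + 473 = 5542
container 13: 5542 + 473 = 6015
container 14: 6015 + 473 = 6488
container 15: 6488 + 473 = 6961
container 16: 6961 + 473 = 7434
container 17: 7434 + 473 = 7907
container 18: 7907 + 473 = 8380
container 19: 8380 + 473 = 8853
container 20: 8853 + 473 = 9326
container 21: 9326 + 473 = 9799
container 22: 9799 + 473 = 10272
container 23: 10272 + 473 = 10745
container 24: 10745 + 473 = 11218
container 25: 11218 + 473 = 11691
container 26: 11691 + 473 = 12164
container 27: 12164 + 473 = 12637

339, 812, 1285, 1758, 2231, 2704, 3177, 3650, 4123, 4596, 5069, 5542, 6015, 6488, 6961, 7434, 7907, 8380, 8853, 9326, 9799, 10272, 10745, 11218, 11691, 12164, 12637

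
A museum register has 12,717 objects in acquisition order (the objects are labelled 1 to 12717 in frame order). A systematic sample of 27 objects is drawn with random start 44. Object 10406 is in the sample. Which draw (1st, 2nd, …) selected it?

k = 12717/27 = 471
position = (10406 − 44)/471 + 1 = 10362/471 + 1 = 22 + 1 = 23

23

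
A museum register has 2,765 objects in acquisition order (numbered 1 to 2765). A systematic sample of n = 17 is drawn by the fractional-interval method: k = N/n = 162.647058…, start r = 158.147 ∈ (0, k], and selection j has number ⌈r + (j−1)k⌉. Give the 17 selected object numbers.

159, 321, 484, 647, 809, 972, 1135, 1297, 1460, 1622, 1785, 1948, 2110, 2273, 2436, 2598, 2761

j=1: r + 0k = 158.147 → ⌈·⌉ = 159
j=2: r + 1k = 320.794058… → ⌈·⌉ = 321
j=3: r + 2k = 483.441117… → ⌈·⌉ = 484
j=4: r + 3k = 646.088176… → ⌈·⌉ = 647
j=5: r + 4k = 808.735235… → ⌈·⌉ = 809
j=6: r + 5k = 971.382294… → ⌈·⌉ = 972
j=7: r + 6k = 1134.029352… → ⌈·⌉ = 1135
j=8: r + 7k = 1296.676411… → ⌈·⌉ = 1297
j=9: r + 8k = 1459.323470… → ⌈·⌉ = 1460
j=10: r + 9k = 1621.970529… → ⌈·⌉ = 1622
j=11: r + 10k = 1784.617588… → ⌈·⌉ = 1785
j=12: r + 11k = 1947.264647… → ⌈·⌉ = 1948
j=13: r + 12k = 2109.911705… → ⌈·⌉ = 2110
j=14: r + 13k = 2272.558764… → ⌈·⌉ = 2273
j=15: r + 14k = 2435.205823… → ⌈·⌉ = 2436
j=16: r + 15k = 2597.852882… → ⌈·⌉ = 2598
j=17: r + 16k = 2760.499941… → ⌈·⌉ = 2761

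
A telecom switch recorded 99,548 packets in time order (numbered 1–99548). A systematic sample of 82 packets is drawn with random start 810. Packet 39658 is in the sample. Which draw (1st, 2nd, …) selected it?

k = 99548/82 = 1214
position = (39658 − 810)/1214 + 1 = 38848/1214 + 1 = 32 + 1 = 33

33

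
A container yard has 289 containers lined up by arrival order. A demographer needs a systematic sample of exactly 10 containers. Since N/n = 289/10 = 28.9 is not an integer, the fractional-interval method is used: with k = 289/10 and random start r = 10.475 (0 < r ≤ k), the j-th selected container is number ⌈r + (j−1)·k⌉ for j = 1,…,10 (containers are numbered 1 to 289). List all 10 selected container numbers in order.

j=1: r + 0k = 10.475 → ⌈·⌉ = 11
j=2: r + 1k = 39.375 → ⌈·⌉ = 40
j=3: r + 2k = 68.275 → ⌈·⌉ = 69
j=4: r + 3k = 97.175 → ⌈·⌉ = 98
j=5: r + 4k = 126.075 → ⌈·⌉ = 127
j=6: r + 5k = 154.975 → ⌈·⌉ = 155
j=7: r + 6k = 183.875 → ⌈·⌉ = 184
j=8: r + 7k = 212.775 → ⌈·⌉ = 213
j=9: r + 8k = 241.675 → ⌈·⌉ = 242
j=10: r + 9k = 270.575 → ⌈·⌉ = 271

11, 40, 69, 98, 127, 155, 184, 213, 242, 271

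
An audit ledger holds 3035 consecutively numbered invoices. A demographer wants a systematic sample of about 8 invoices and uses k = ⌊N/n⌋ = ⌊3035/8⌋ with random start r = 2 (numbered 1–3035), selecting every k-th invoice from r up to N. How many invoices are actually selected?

k = ⌊3035/8⌋ = 379
Achieved size = ⌊(3035 − 2)/379⌋ + 1 = ⌊3033/379⌋ + 1 = 8 + 1 = 9
(last selection: 2 + 8×379 = 3034 ≤ 3035; next would be 3413 > 3035)

9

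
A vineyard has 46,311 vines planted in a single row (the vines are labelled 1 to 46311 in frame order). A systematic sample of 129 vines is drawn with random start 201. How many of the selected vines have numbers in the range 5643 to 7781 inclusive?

6

k = 46311/129 = 359
First selection ≥ 5643: 201 + ⌈(5643−201)/359⌉·359 = 201 + 16×359 = 5945
Last selection ≤ 7781: 201 + ⌊(7781−201)/359⌋·359 = 201 + 21×359 = 7740
Count = 21 − 16 + 1 = 6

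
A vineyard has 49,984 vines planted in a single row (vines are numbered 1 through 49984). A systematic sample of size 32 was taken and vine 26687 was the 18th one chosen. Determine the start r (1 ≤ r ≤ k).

133

k = 49984/32 = 1562
r = 26687 − (18−1)×1562 = 26687 − 26554 = 133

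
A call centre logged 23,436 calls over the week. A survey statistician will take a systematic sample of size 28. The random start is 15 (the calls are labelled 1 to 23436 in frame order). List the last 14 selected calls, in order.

k = N/n = 23436/28 = 837
15th selection = 15 + 14×837 = 11733
16th: 11733 + 837 = 12570
17th: 12570 + 837 = 13407
18th: 13407 + 837 = 14244
19th: 14244 + 837 = 15081
20th: 15081 + 837 = 15918
21st: 15918 + 837 = 16755
22nd: 16755 + 837 = 17592
23rd: 17592 + 837 = 18429
24th: 18429 + 837 = 19266
25th: 19266 + 837 = 20103
26th: 20103 + 837 = 20940
27th: 20940 + 837 = 21777
28th: 21777 + 837 = 22614

11733, 12570, 13407, 14244, 15081, 15918, 16755, 17592, 18429, 19266, 20103, 20940, 21777, 22614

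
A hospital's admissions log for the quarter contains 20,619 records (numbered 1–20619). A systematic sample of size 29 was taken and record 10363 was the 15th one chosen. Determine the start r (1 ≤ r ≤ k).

409

k = 20619/29 = 711
r = 10363 − (15−1)×711 = 10363 − 9954 = 409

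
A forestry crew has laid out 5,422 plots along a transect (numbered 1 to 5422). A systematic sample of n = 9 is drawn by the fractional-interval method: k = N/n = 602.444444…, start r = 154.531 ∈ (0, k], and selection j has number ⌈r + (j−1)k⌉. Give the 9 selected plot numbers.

j=1: r + 0k = 154.531 → ⌈·⌉ = 155
j=2: r + 1k = 756.975444… → ⌈·⌉ = 757
j=3: r + 2k = 1359.419888… → ⌈·⌉ = 1360
j=4: r + 3k = 1961.864333… → ⌈·⌉ = 1962
j=5: r + 4k = 2564.308777… → ⌈·⌉ = 2565
j=6: r + 5k = 3166.753222… → ⌈·⌉ = 3167
j=7: r + 6k = 3769.197666… → ⌈·⌉ = 3770
j=8: r + 7k = 4371.642111… → ⌈·⌉ = 4372
j=9: r + 8k = 4974.086555… → ⌈·⌉ = 4975

155, 757, 1360, 1962, 2565, 3167, 3770, 4372, 4975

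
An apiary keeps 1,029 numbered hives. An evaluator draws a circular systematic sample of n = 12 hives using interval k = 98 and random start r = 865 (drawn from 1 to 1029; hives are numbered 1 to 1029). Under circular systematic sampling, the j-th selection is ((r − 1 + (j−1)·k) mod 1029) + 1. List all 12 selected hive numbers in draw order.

Selection 1: 865
Selection 2: 865 + 98 = 963
Selection 3: 963 + 98 = 1061 → 1061 − 1029 = 32
Selection 4: 32 + 98 = 130
Selection 5: 130 + 98 = 228
Selection 6: 228 + 98 = 326
Selection 7: 326 + 98 = 424
Selection 8: 424 + 98 = 522
Selection 9: 522 + 98 = 620
Selection 10: 620 + 98 = 718
Selection 11: 718 + 98 = 816
Selection 12: 816 + 98 = 914

865, 963, 32, 130, 228, 326, 424, 522, 620, 718, 816, 914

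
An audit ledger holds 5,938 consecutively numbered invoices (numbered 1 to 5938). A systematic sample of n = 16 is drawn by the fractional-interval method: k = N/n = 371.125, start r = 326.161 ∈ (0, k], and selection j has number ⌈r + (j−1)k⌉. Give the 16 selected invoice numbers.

j=1: r + 0k = 326.161 → ⌈·⌉ = 327
j=2: r + 1k = 697.286 → ⌈·⌉ = 698
j=3: r + 2k = 1068.411 → ⌈·⌉ = 1069
j=4: r + 3k = 1439.536 → ⌈·⌉ = 1440
j=5: r + 4k = 1810.661 → ⌈·⌉ = 1811
j=6: r + 5k = 2181.786 → ⌈·⌉ = 2182
j=7: r + 6k = 2552.911 → ⌈·⌉ = 2553
j=8: r + 7k = 2924.036 → ⌈·⌉ = 2925
j=9: r + 8k = 3295.161 → ⌈·⌉ = 3296
j=10: r + 9k = 3666.286 → ⌈·⌉ = 3667
j=11: r + 10k = 4037.411 → ⌈·⌉ = 4038
j=12: r + 11k = 4408.536 → ⌈·⌉ = 4409
j=13: r + 12k = 4779.661 → ⌈·⌉ = 4780
j=14: r + 13k = 5150.786 → ⌈·⌉ = 5151
j=15: r + 14k = 5521.911 → ⌈·⌉ = 5522
j=16: r + 15k = 5893.036 → ⌈·⌉ = 5894

327, 698, 1069, 1440, 1811, 2182, 2553, 2925, 3296, 3667, 4038, 4409, 4780, 5151, 5522, 5894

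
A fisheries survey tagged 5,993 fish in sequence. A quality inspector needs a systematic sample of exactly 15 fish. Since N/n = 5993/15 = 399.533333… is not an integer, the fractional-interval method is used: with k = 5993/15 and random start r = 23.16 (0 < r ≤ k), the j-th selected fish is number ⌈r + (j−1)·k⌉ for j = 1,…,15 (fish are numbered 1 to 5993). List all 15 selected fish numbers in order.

24, 423, 823, 1222, 1622, 2021, 2421, 2820, 3220, 3619, 4019, 4419, 4818, 5218, 5617

j=1: r + 0k = 23.16 → ⌈·⌉ = 24
j=2: r + 1k = 422.693333… → ⌈·⌉ = 423
j=3: r + 2k = 822.226666… → ⌈·⌉ = 823
j=4: r + 3k = 1221.76 → ⌈·⌉ = 1222
j=5: r + 4k = 1621.293333… → ⌈·⌉ = 1622
j=6: r + 5k = 2020.826666… → ⌈·⌉ = 2021
j=7: r + 6k = 2420.36 → ⌈·⌉ = 2421
j=8: r + 7k = 2819.893333… → ⌈·⌉ = 2820
j=9: r + 8k = 3219.426666… → ⌈·⌉ = 3220
j=10: r + 9k = 3618.96 → ⌈·⌉ = 3619
j=11: r + 10k = 4018.493333… → ⌈·⌉ = 4019
j=12: r + 11k = 4418.026666… → ⌈·⌉ = 4419
j=13: r + 12k = 4817.56 → ⌈·⌉ = 4818
j=14: r + 13k = 5217.093333… → ⌈·⌉ = 5218
j=15: r + 14k = 5616.626666… → ⌈·⌉ = 5617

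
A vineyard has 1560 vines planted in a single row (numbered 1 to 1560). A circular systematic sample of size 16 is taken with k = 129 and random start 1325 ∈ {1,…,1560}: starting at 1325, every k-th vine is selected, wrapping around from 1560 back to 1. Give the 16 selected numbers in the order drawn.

Selection 1: 1325
Selection 2: 1325 + 129 = 1454
Selection 3: 1454 + 129 = 1583 → 1583 − 1560 = 23
Selection 4: 23 + 129 = 152
Selection 5: 152 + 129 = 281
Selection 6: 281 + 129 = 410
Selection 7: 410 + 129 = 539
Selection 8: 539 + 129 = 668
Selection 9: 668 + 129 = 797
Selection 10: 797 + 129 = 926
Selection 11: 926 + 129 = 1055
Selection 12: 1055 + 129 = 1184
Selection 13: 1184 + 129 = 1313
Selection 14: 1313 + 129 = 1442
Selection 15: 1442 + 129 = 1571 → 1571 − 1560 = 11
Selection 16: 11 + 129 = 140

1325, 1454, 23, 152, 281, 410, 539, 668, 797, 926, 1055, 1184, 1313, 1442, 11, 140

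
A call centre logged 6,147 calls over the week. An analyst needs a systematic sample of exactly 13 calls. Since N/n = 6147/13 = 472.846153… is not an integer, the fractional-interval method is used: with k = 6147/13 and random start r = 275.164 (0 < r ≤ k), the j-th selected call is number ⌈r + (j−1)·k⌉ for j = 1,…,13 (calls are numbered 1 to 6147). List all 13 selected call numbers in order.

276, 749, 1221, 1694, 2167, 2640, 3113, 3586, 4058, 4531, 5004, 5477, 5950

j=1: r + 0k = 275.164 → ⌈·⌉ = 276
j=2: r + 1k = 748.010153… → ⌈·⌉ = 749
j=3: r + 2k = 1220.856307… → ⌈·⌉ = 1221
j=4: r + 3k = 1693.702461… → ⌈·⌉ = 1694
j=5: r + 4k = 2166.548615… → ⌈·⌉ = 2167
j=6: r + 5k = 2639.394769… → ⌈·⌉ = 2640
j=7: r + 6k = 3112.240923… → ⌈·⌉ = 3113
j=8: r + 7k = 3585.087076… → ⌈·⌉ = 3586
j=9: r + 8k = 4057.933230… → ⌈·⌉ = 4058
j=10: r + 9k = 4530.779384… → ⌈·⌉ = 4531
j=11: r + 10k = 5003.625538… → ⌈·⌉ = 5004
j=12: r + 11k = 5476.471692… → ⌈·⌉ = 5477
j=13: r + 12k = 5949.317846… → ⌈·⌉ = 5950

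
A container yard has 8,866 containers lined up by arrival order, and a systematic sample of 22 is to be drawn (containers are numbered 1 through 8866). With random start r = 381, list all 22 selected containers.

381, 784, 1187, 1590, 1993, 2396, 2799, 3202, 3605, 4008, 4411, 4814, 5217, 5620, 6023, 6426, 6829, 7232, 7635, 8038, 8441, 8844

k = N/n = 8866/22 = 403
container 1: 381
container 2: 381 + 403 = 784
container 3: 784 + 403 = 1187
container 4: 1187 + 403 = 1590
container 5: 1590 + 403 = 1993
container 6: 1993 + 403 = 2396
container 7: 2396 + 403 = 2799
container 8: 2799 + 403 = 3202
container 9: 3202 + 403 = 3605
container 10: 3605 + 403 = 4008
container 11: 4008 + 403 = 4411
container 12: 4411 + 403 = 4814
container 13: 4814 + 403 = 5217
container 14: 5217 + 403 = 5620
container 15: 5620 + 403 = 6023
container 16: 6023 + 403 = 6426
container 17: 6426 + 403 = 6829
container 18: 6829 + 403 = 7232
container 19: 7232 + 403 = 7635
container 20: 7635 + 403 = 8038
container 21: 8038 + 403 = 8441
container 22: 8441 + 403 = 8844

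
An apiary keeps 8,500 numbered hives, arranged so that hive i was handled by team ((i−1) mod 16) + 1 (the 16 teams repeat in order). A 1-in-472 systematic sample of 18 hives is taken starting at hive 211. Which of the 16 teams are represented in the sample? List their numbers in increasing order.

3, 11

Consecutive selections differ by k = 472, so their team numbers differ by 472 mod 16 = 8.
gcd(472, 16) = 8, so the sample visits 16/8 = 2 distinct residues mod 16.
Start 211 is team 3; the teams hit are 3, 11.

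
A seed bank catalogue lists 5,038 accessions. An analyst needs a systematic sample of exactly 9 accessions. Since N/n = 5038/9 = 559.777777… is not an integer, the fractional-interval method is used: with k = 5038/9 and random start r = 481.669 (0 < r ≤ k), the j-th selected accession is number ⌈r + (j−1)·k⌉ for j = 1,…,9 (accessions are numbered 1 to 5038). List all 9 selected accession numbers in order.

j=1: r + 0k = 481.669 → ⌈·⌉ = 482
j=2: r + 1k = 1041.446777… → ⌈·⌉ = 1042
j=3: r + 2k = 1601.224555… → ⌈·⌉ = 1602
j=4: r + 3k = 2161.002333… → ⌈·⌉ = 2162
j=5: r + 4k = 2720.780111… → ⌈·⌉ = 2721
j=6: r + 5k = 3280.557888… → ⌈·⌉ = 3281
j=7: r + 6k = 3840.335666… → ⌈·⌉ = 3841
j=8: r + 7k = 4400.113444… → ⌈·⌉ = 4401
j=9: r + 8k = 4959.891222… → ⌈·⌉ = 4960

482, 1042, 1602, 2162, 2721, 3281, 3841, 4401, 4960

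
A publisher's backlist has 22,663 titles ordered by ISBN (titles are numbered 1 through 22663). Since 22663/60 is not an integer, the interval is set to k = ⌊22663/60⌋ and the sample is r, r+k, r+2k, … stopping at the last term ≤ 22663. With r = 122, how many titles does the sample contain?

60

k = ⌊22663/60⌋ = 377
Achieved size = ⌊(22663 − 122)/377⌋ + 1 = ⌊22541/377⌋ + 1 = 59 + 1 = 60
(last selection: 122 + 59×377 = 22365 ≤ 22663; next would be 22742 > 22663)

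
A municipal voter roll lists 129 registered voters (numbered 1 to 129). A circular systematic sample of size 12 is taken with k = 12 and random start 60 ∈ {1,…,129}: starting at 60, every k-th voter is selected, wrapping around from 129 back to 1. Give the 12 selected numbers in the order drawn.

Selection 1: 60
Selection 2: 60 + 12 = 72
Selection 3: 72 + 12 = 84
Selection 4: 84 + 12 = 96
Selection 5: 96 + 12 = 108
Selection 6: 108 + 12 = 120
Selection 7: 120 + 12 = 132 → 132 − 129 = 3
Selection 8: 3 + 12 = 15
Selection 9: 15 + 12 = 27
Selection 10: 27 + 12 = 39
Selection 11: 39 + 12 = 51
Selection 12: 51 + 12 = 63

60, 72, 84, 96, 108, 120, 3, 15, 27, 39, 51, 63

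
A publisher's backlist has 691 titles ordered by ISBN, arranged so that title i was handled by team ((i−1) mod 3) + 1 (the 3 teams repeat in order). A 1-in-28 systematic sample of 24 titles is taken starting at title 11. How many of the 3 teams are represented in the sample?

Consecutive selections differ by k = 28, so their team numbers differ by 28 mod 3 = 1.
gcd(28, 3) = 1, so the sample visits 3/1 = 3 distinct residues mod 3.
Start 11 is team 2; the teams hit are 1, 2, 3.

3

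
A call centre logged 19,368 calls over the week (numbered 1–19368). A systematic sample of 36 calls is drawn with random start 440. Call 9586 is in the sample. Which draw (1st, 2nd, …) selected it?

k = 19368/36 = 538
position = (9586 − 440)/538 + 1 = 9146/538 + 1 = 17 + 1 = 18

18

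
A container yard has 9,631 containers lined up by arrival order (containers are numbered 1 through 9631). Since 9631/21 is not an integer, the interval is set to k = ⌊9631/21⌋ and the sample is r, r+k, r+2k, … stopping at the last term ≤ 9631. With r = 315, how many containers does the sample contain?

k = ⌊9631/21⌋ = 458
Achieved size = ⌊(9631 − 315)/458⌋ + 1 = ⌊9316/458⌋ + 1 = 20 + 1 = 21
(last selection: 315 + 20×458 = 9475 ≤ 9631; next would be 9933 > 9631)

21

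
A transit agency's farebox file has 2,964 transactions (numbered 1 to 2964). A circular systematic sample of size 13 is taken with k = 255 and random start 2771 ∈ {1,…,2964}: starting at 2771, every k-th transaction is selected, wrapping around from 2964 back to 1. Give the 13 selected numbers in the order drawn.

2771, 62, 317, 572, 827, 1082, 1337, 1592, 1847, 2102, 2357, 2612, 2867

Selection 1: 2771
Selection 2: 2771 + 255 = 3026 → 3026 − 2964 = 62
Selection 3: 62 + 255 = 317
Selection 4: 317 + 255 = 572
Selection 5: 572 + 255 = 827
Selection 6: 827 + 255 = 1082
Selection 7: 1082 + 255 = 1337
Selection 8: 1337 + 255 = 1592
Selection 9: 1592 + 255 = 1847
Selection 10: 1847 + 255 = 2102
Selection 11: 2102 + 255 = 2357
Selection 12: 2357 + 255 = 2612
Selection 13: 2612 + 255 = 2867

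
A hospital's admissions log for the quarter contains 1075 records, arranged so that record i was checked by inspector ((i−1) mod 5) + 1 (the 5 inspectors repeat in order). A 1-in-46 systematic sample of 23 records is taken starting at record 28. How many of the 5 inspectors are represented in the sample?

5

Consecutive selections differ by k = 46, so their inspector numbers differ by 46 mod 5 = 1.
gcd(46, 5) = 1, so the sample visits 5/1 = 5 distinct residues mod 5.
Start 28 is inspector 3; the inspectors hit are 1, 2, 3, 4, 5.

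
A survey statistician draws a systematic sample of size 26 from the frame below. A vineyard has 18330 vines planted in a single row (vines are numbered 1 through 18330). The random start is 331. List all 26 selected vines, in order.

331, 1036, 1741, 2446, 3151, 3856, 4561, 5266, 5971, 6676, 7381, 8086, 8791, 9496, 10201, 10906, 11611, 12316, 13021, 13726, 14431, 15136, 15841, 16546, 17251, 17956

k = N/n = 18330/26 = 705
vine 1: 331
vine 2: 331 + 705 = 1036
vine 3: 1036 + 705 = 1741
vine 4: 1741 + 705 = 2446
vine 5: 2446 + 705 = 3151
vine 6: 3151 + 705 = 3856
vine 7: 3856 + 705 = 4561
vine 8: 4561 + 705 = 5266
vine 9: 5266 + 705 = 5971
vine 10: 5971 + 705 = 6676
vine 11: 6676 + 705 = 7381
vine 12: 7381 + 705 = 8086
vine 13: 8086 + 705 = 8791
vine 14: 8791 + 705 = 9496
vine 15: 9496 + 705 = 10201
vine 16: 10201 + 705 = 10906
vine 17: 10906 + 705 = 11611
vine 18: 11611 + 705 = 12316
vine 19: 12316 + 705 = 13021
vine 20: 13021 + 705 = 13726
vine 21: 13726 + 705 = 14431
vine 22: 14431 + 705 = 15136
vine 23: 15136 + 705 = 15841
vine 24: 15841 + 705 = 16546
vine 25: 16546 + 705 = 17251
vine 26: 17251 + 705 = 17956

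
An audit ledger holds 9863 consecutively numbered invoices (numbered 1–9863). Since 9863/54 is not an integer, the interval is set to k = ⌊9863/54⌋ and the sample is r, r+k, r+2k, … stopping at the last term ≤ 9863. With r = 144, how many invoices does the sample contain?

k = ⌊9863/54⌋ = 182
Achieved size = ⌊(9863 − 144)/182⌋ + 1 = ⌊9719/182⌋ + 1 = 53 + 1 = 54
(last selection: 144 + 53×182 = 9790 ≤ 9863; next would be 9972 > 9863)

54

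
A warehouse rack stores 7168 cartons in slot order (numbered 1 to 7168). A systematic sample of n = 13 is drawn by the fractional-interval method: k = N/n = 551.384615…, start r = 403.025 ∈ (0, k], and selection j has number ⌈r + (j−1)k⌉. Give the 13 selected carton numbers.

404, 955, 1506, 2058, 2609, 3160, 3712, 4263, 4815, 5366, 5917, 6469, 7020

j=1: r + 0k = 403.025 → ⌈·⌉ = 404
j=2: r + 1k = 954.409615… → ⌈·⌉ = 955
j=3: r + 2k = 1505.794230… → ⌈·⌉ = 1506
j=4: r + 3k = 2057.178846… → ⌈·⌉ = 2058
j=5: r + 4k = 2608.563461… → ⌈·⌉ = 2609
j=6: r + 5k = 3159.948076… → ⌈·⌉ = 3160
j=7: r + 6k = 3711.332692… → ⌈·⌉ = 3712
j=8: r + 7k = 4262.717307… → ⌈·⌉ = 4263
j=9: r + 8k = 4814.101923… → ⌈·⌉ = 4815
j=10: r + 9k = 5365.486538… → ⌈·⌉ = 5366
j=11: r + 10k = 5916.871153… → ⌈·⌉ = 5917
j=12: r + 11k = 6468.255769… → ⌈·⌉ = 6469
j=13: r + 12k = 7019.640384… → ⌈·⌉ = 7020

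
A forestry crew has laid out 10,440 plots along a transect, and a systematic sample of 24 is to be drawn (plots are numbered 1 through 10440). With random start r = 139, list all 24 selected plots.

139, 574, 1009, 1444, 1879, 2314, 2749, 3184, 3619, 4054, 4489, 4924, 5359, 5794, 6229, 6664, 7099, 7534, 7969, 8404, 8839, 9274, 9709, 10144

k = N/n = 10440/24 = 435
plot 1: 139
plot 2: 139 + 435 = 574
plot 3: 574 + 435 = 1009
plot 4: 1009 + 435 = 1444
plot 5: 1444 + 435 = 1879
plot 6: 1879 + 435 = 2314
plot 7: 2314 + 435 = 2749
plot 8: 2749 + 435 = 3184
plot 9: 3184 + 435 = 3619
plot 10: 3619 + 435 = 4054
plot 11: 4054 + 435 = 4489
plot 12: 4489 + 435 = 4924
plot 13: 4924 + 435 = 5359
plot 14: 5359 + 435 = 5794
plot 15: 5794 + 435 = 6229
plot 16: 6229 + 435 = 6664
plot 17: 6664 + 435 = 7099
plot 18: 7099 + 435 = 7534
plot 19: 7534 + 435 = 7969
plot 20: 7969 + 435 = 8404
plot 21: 8404 + 435 = 8839
plot 22: 8839 + 435 = 9274
plot 23: 9274 + 435 = 9709
plot 24: 9709 + 435 = 10144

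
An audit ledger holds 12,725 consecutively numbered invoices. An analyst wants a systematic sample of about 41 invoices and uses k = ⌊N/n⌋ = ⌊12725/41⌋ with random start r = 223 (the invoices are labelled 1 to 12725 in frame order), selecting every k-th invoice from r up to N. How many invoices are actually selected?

41

k = ⌊12725/41⌋ = 310
Achieved size = ⌊(12725 − 223)/310⌋ + 1 = ⌊12502/310⌋ + 1 = 40 + 1 = 41
(last selection: 223 + 40×310 = 12623 ≤ 12725; next would be 12933 > 12725)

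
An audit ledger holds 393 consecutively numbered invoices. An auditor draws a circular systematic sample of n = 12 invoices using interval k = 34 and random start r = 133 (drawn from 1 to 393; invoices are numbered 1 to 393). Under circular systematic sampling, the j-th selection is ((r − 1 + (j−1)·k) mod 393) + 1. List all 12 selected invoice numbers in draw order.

Selection 1: 133
Selection 2: 133 + 34 = 167
Selection 3: 167 + 34 = 201
Selection 4: 201 + 34 = 235
Selection 5: 235 + 34 = 269
Selection 6: 269 + 34 = 303
Selection 7: 303 + 34 = 337
Selection 8: 337 + 34 = 371
Selection 9: 371 + 34 = 405 → 405 − 393 = 12
Selection 10: 12 + 34 = 46
Selection 11: 46 + 34 = 80
Selection 12: 80 + 34 = 114

133, 167, 201, 235, 269, 303, 337, 371, 12, 46, 80, 114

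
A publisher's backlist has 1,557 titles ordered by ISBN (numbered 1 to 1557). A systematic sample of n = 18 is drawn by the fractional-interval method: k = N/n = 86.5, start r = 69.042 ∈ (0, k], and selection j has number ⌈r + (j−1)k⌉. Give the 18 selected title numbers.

70, 156, 243, 329, 416, 502, 589, 675, 762, 848, 935, 1021, 1108, 1194, 1281, 1367, 1454, 1540

j=1: r + 0k = 69.042 → ⌈·⌉ = 70
j=2: r + 1k = 155.542 → ⌈·⌉ = 156
j=3: r + 2k = 242.042 → ⌈·⌉ = 243
j=4: r + 3k = 328.542 → ⌈·⌉ = 329
j=5: r + 4k = 415.042 → ⌈·⌉ = 416
j=6: r + 5k = 501.542 → ⌈·⌉ = 502
j=7: r + 6k = 588.042 → ⌈·⌉ = 589
j=8: r + 7k = 674.542 → ⌈·⌉ = 675
j=9: r + 8k = 761.042 → ⌈·⌉ = 762
j=10: r + 9k = 847.542 → ⌈·⌉ = 848
j=11: r + 10k = 934.042 → ⌈·⌉ = 935
j=12: r + 11k = 1020.542 → ⌈·⌉ = 1021
j=13: r + 12k = 1107.042 → ⌈·⌉ = 1108
j=14: r + 13k = 1193.542 → ⌈·⌉ = 1194
j=15: r + 14k = 1280.042 → ⌈·⌉ = 1281
j=16: r + 15k = 1366.542 → ⌈·⌉ = 1367
j=17: r + 16k = 1453.042 → ⌈·⌉ = 1454
j=18: r + 17k = 1539.542 → ⌈·⌉ = 1540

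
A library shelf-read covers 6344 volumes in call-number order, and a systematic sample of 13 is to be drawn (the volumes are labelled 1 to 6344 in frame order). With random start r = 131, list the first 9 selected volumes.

k = N/n = 6344/13 = 488
volume 1: 131
volume 2: 131 + 488 = 619
volume 3: 619 + 488 = 1107
volume 4: 1107 + 488 = 1595
volume 5: 1595 + 488 = 2083
volume 6: 2083 + 488 = 2571
volume 7: 2571 + 488 = 3059
volume 8: 3059 + 488 = 3547
volume 9: 3547 + 488 = 4035

131, 619, 1107, 1595, 2083, 2571, 3059, 3547, 4035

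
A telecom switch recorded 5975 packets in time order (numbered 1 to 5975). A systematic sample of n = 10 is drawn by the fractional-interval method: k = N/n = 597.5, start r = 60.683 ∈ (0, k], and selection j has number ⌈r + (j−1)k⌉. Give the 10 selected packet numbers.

j=1: r + 0k = 60.683 → ⌈·⌉ = 61
j=2: r + 1k = 658.183 → ⌈·⌉ = 659
j=3: r + 2k = 1255.683 → ⌈·⌉ = 1256
j=4: r + 3k = 1853.183 → ⌈·⌉ = 1854
j=5: r + 4k = 2450.683 → ⌈·⌉ = 2451
j=6: r + 5k = 3048.183 → ⌈·⌉ = 3049
j=7: r + 6k = 3645.683 → ⌈·⌉ = 3646
j=8: r + 7k = 4243.183 → ⌈·⌉ = 4244
j=9: r + 8k = 4840.683 → ⌈·⌉ = 4841
j=10: r + 9k = 5438.183 → ⌈·⌉ = 5439

61, 659, 1256, 1854, 2451, 3049, 3646, 4244, 4841, 5439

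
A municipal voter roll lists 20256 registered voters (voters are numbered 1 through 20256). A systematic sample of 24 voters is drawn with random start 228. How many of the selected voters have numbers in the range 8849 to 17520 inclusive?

10

k = 20256/24 = 844
First selection ≥ 8849: 228 + ⌈(8849−228)/844⌉·844 = 228 + 11×844 = 9512
Last selection ≤ 17520: 228 + ⌊(17520−228)/844⌋·844 = 228 + 20×844 = 17108
Count = 20 − 11 + 1 = 10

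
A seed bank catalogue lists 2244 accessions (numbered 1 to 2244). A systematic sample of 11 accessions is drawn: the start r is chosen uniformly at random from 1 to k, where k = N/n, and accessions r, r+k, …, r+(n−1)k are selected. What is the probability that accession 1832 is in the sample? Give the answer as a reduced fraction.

1/204

k = 2244/11 = 204.
Accession 1832 is selected iff r ≡ 1832 (mod 204); exactly one such r in {1,…,204}.
Inclusion probability = 1/204.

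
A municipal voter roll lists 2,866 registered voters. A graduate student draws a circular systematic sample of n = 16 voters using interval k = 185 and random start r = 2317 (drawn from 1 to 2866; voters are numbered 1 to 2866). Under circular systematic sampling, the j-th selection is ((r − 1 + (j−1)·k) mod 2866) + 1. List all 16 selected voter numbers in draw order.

2317, 2502, 2687, 6, 191, 376, 561, 746, 931, 1116, 1301, 1486, 1671, 1856, 2041, 2226

Selection 1: 2317
Selection 2: 2317 + 185 = 2502
Selection 3: 2502 + 185 = 2687
Selection 4: 2687 + 185 = 2872 → 2872 − 2866 = 6
Selection 5: 6 + 185 = 191
Selection 6: 191 + 185 = 376
Selection 7: 376 + 185 = 561
Selection 8: 561 + 185 = 746
Selection 9: 746 + 185 = 931
Selection 10: 931 + 185 = 1116
Selection 11: 1116 + 185 = 1301
Selection 12: 1301 + 185 = 1486
Selection 13: 1486 + 185 = 1671
Selection 14: 1671 + 185 = 1856
Selection 15: 1856 + 185 = 2041
Selection 16: 2041 + 185 = 2226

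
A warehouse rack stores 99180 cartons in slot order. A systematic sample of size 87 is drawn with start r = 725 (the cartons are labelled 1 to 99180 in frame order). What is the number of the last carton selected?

98765

k = 99180/87 = 1140
87th selection = r + (87−1)·k = 725 + 86×1140 = 725 + 98040 = 98765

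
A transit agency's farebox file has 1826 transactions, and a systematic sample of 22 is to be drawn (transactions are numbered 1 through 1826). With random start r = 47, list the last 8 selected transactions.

k = N/n = 1826/22 = 83
15th selection = 47 + 14×83 = 1209
16th: 1209 + 83 = 1292
17th: 1292 + 83 = 1375
18th: 1375 + 83 = 1458
19th: 1458 + 83 = 1541
20th: 1541 + 83 = 1624
21st: 1624 + 83 = 1707
22nd: 1707 + 83 = 1790

1209, 1292, 1375, 1458, 1541, 1624, 1707, 1790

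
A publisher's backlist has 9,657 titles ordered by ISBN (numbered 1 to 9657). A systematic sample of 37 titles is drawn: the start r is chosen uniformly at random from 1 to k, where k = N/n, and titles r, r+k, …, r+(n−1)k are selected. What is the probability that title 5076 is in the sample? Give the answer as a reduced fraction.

k = 9657/37 = 261.
Title 5076 is selected iff r ≡ 5076 (mod 261); exactly one such r in {1,…,261}.
Inclusion probability = 1/261.

1/261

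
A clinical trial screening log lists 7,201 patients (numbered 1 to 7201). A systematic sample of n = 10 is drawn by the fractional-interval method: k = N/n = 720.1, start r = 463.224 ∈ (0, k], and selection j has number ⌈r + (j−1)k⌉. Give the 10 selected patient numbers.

j=1: r + 0k = 463.224 → ⌈·⌉ = 464
j=2: r + 1k = 1183.324 → ⌈·⌉ = 1184
j=3: r + 2k = 1903.424 → ⌈·⌉ = 1904
j=4: r + 3k = 2623.524 → ⌈·⌉ = 2624
j=5: r + 4k = 3343.624 → ⌈·⌉ = 3344
j=6: r + 5k = 4063.724 → ⌈·⌉ = 4064
j=7: r + 6k = 4783.824 → ⌈·⌉ = 4784
j=8: r + 7k = 5503.924 → ⌈·⌉ = 5504
j=9: r + 8k = 6224.024 → ⌈·⌉ = 6225
j=10: r + 9k = 6944.124 → ⌈·⌉ = 6945

464, 1184, 1904, 2624, 3344, 4064, 4784, 5504, 6225, 6945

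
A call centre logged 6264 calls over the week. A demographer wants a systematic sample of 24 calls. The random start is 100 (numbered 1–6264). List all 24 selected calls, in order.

k = N/n = 6264/24 = 261
call 1: 100
call 2: 100 + 261 = 361
call 3: 361 + 261 = 622
call 4: 622 + 261 = 883
call 5: 883 + 261 = 1144
call 6: 1144 + 261 = 1405
call 7: 1405 + 261 = 1666
call 8: 1666 + 261 = 1927
call 9: 1927 + 261 = 2188
call 10: 2188 + 261 = 2449
call 11: 2449 + 261 = 2710
call 12: 2710 + 261 = 2971
call 13: 2971 + 261 = 3232
call 14: 3232 + 261 = 3493
call 15: 3493 + 261 = 3754
call 16: 3754 + 261 = 4015
call 17: 4015 + 261 = 4276
call 18: 4276 + 261 = 4537
call 19: 4537 + 261 = 4798
call 20: 4798 + 261 = 5059
call 21: 5059 + 261 = 5320
call 22: 5320 + 261 = 5581
call 23: 5581 + 261 = 5842
call 24: 5842 + 261 = 6103

100, 361, 622, 883, 1144, 1405, 1666, 1927, 2188, 2449, 2710, 2971, 3232, 3493, 3754, 4015, 4276, 4537, 4798, 5059, 5320, 5581, 5842, 6103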